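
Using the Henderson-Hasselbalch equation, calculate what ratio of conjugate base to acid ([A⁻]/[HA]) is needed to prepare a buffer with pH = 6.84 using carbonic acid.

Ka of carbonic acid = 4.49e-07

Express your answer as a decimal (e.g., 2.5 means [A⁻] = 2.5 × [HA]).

pKa = -log(4.49e-07) = 6.3478. pH = pKa + log([A⁻]/[HA]), so log([A⁻]/[HA]) = pH − pKa = 6.84 − 6.3478 = 0.4922. [A⁻]/[HA] = 10^(0.4922) = 3.11

[A⁻]/[HA] = 3.11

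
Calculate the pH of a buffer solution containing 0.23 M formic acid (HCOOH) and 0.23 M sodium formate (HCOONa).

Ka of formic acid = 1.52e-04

pKa = -log(1.52e-04) = 3.82. pH = pKa + log([A⁻]/[HA]) = 3.82 + log(0.23/0.23)

pH = 3.82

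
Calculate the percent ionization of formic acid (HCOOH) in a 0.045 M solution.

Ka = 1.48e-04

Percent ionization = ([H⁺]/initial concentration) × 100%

Using Ka equilibrium: x² + Ka×x - Ka×C = 0. Solving: [H⁺] = 2.5078e-03. Percent = (2.5078e-03/0.045) × 100

Percent ionization = 5.57%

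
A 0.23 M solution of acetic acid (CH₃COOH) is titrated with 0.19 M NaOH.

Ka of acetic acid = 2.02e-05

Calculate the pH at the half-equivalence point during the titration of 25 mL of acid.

At half-equivalence [HA] = [A⁻], so Henderson-Hasselbalch gives pH = pKa = -log(2.02e-05) = 4.69.

pH = pKa = 4.69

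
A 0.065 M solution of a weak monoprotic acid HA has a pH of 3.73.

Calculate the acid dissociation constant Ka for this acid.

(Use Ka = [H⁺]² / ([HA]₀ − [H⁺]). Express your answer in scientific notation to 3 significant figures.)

[H⁺] = 10^(−pH) = 10^(−3.73) = 1.862e-04 M. For HA ⇌ H⁺ + A⁻, Ka = [H⁺][A⁻]/[HA] = [H⁺]² / ([HA]₀ − [H⁺]) = (1.862e-04)² / (0.065 − 1.862e-04) = 5.35e-07.

K_a = 5.35e-07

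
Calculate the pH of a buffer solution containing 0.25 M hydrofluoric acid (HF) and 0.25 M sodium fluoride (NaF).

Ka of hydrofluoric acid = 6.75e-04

pKa = -log(6.75e-04) = 3.17. pH = pKa + log([A⁻]/[HA]) = 3.17 + log(0.25/0.25)

pH = 3.17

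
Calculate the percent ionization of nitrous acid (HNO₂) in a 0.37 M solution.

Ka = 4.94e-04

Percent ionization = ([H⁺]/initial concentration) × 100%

Using Ka equilibrium: x² + Ka×x - Ka×C = 0. Solving: [H⁺] = 1.3275e-02. Percent = (1.3275e-02/0.37) × 100

Percent ionization = 3.59%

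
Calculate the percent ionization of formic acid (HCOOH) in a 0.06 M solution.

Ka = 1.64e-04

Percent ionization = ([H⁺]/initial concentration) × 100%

Using Ka equilibrium: x² + Ka×x - Ka×C = 0. Solving: [H⁺] = 3.0559e-03. Percent = (3.0559e-03/0.06) × 100

Percent ionization = 5.09%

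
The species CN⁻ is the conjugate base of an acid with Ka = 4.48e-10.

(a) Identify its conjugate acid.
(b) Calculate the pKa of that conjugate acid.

(a) The conjugate acid is formed by adding one H⁺ to CN⁻, giving HCN. (b) pKa = -log(Ka) = -log(4.48e-10) = 9.35.

Conjugate acid: HCN; pK_a = 9.35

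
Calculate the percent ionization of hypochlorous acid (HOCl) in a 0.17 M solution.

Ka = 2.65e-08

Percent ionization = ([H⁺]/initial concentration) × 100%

Using Ka equilibrium: x² + Ka×x - Ka×C = 0. Solving: [H⁺] = 6.7106e-05. Percent = (6.7106e-05/0.17) × 100

Percent ionization = 0.0395%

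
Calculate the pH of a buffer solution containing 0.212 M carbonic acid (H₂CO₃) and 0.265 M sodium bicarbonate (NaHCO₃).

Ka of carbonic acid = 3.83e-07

pKa = -log(3.83e-07) = 6.42. pH = pKa + log([A⁻]/[HA]) = 6.42 + log(0.265/0.212)

pH = 6.51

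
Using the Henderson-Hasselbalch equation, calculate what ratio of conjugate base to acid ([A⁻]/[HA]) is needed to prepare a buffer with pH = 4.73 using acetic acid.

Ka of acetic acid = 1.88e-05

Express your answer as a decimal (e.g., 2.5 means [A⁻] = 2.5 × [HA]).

pKa = -log(1.88e-05) = 4.7258. pH = pKa + log([A⁻]/[HA]), so log([A⁻]/[HA]) = pH − pKa = 4.73 − 4.7258 = 0.0042. [A⁻]/[HA] = 10^(0.0042) = 1.01

[A⁻]/[HA] = 1.01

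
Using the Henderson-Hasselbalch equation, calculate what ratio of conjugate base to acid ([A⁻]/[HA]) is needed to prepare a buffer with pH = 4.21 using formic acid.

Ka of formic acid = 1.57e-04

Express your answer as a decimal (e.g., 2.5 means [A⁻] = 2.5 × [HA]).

pKa = -log(1.57e-04) = 3.8041. pH = pKa + log([A⁻]/[HA]), so log([A⁻]/[HA]) = pH − pKa = 4.21 − 3.8041 = 0.4059. [A⁻]/[HA] = 10^(0.4059) = 2.55

[A⁻]/[HA] = 2.55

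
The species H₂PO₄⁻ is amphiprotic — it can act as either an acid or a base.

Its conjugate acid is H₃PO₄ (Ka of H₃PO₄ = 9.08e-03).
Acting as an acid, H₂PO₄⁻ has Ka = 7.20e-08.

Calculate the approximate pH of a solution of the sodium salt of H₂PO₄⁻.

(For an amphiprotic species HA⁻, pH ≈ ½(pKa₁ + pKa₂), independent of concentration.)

pKa₁ = -log(9.08e-03) = 2.04; pKa₂ = -log(7.20e-08) = 7.14. For an amphiprotic species, pH ≈ ½(pKa₁ + pKa₂) = ½(2.04 + 7.14) = 4.59.

pH = 4.59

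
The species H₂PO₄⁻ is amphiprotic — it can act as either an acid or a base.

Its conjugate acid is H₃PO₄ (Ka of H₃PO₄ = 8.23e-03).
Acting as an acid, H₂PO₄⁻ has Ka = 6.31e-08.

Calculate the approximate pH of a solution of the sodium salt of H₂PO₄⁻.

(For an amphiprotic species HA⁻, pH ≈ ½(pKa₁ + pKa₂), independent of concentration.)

pKa₁ = -log(8.23e-03) = 2.08; pKa₂ = -log(6.31e-08) = 7.20. For an amphiprotic species, pH ≈ ½(pKa₁ + pKa₂) = ½(2.08 + 7.20) = 4.64.

pH = 4.64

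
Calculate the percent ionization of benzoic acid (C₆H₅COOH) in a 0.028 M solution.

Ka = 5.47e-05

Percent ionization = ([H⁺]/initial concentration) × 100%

Using Ka equilibrium: x² + Ka×x - Ka×C = 0. Solving: [H⁺] = 1.2105e-03. Percent = (1.2105e-03/0.028) × 100

Percent ionization = 4.32%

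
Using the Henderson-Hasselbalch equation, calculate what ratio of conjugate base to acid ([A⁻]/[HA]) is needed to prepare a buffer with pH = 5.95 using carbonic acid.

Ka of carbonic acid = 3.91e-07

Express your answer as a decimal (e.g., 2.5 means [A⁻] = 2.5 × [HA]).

pKa = -log(3.91e-07) = 6.4078. pH = pKa + log([A⁻]/[HA]), so log([A⁻]/[HA]) = pH − pKa = 5.95 − 6.4078 = -0.4578. [A⁻]/[HA] = 10^(-0.4578) = 0.348

[A⁻]/[HA] = 0.348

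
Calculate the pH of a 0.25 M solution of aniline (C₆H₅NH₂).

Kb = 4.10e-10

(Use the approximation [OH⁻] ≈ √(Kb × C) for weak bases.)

[OH⁻] = √(Kb × C) = √(4.10e-10 × 0.25) = 1.0124e-05. pOH = 4.99, pH = 14 - pOH

pH = 9.01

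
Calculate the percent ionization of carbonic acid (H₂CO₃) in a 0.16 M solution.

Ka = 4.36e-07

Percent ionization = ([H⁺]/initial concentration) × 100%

Using Ka equilibrium: x² + Ka×x - Ka×C = 0. Solving: [H⁺] = 2.6390e-04. Percent = (2.6390e-04/0.16) × 100

Percent ionization = 0.165%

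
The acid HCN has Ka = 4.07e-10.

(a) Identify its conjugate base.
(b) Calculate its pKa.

(a) The conjugate base is formed by removing one H⁺ from HCN, giving CN⁻. (b) pKa = -log(Ka) = -log(4.07e-10) = 9.39.

Conjugate base: CN⁻; pK_a = 9.39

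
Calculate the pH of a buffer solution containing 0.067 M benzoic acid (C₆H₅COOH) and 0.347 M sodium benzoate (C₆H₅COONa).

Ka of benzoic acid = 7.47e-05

pKa = -log(7.47e-05) = 4.13. pH = pKa + log([A⁻]/[HA]) = 4.13 + log(0.347/0.067)

pH = 4.84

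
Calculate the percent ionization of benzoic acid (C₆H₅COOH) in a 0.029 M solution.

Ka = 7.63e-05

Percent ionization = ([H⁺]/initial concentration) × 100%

Using Ka equilibrium: x² + Ka×x - Ka×C = 0. Solving: [H⁺] = 1.4499e-03. Percent = (1.4499e-03/0.029) × 100

Percent ionization = 5%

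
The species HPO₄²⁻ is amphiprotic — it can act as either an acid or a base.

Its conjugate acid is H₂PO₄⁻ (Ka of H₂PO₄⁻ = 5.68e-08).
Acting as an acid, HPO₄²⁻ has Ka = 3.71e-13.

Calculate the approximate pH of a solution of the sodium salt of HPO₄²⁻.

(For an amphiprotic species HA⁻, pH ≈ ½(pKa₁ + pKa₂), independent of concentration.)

pKa₁ = -log(5.68e-08) = 7.25; pKa₂ = -log(3.71e-13) = 12.43. For an amphiprotic species, pH ≈ ½(pKa₁ + pKa₂) = ½(7.25 + 12.43) = 9.84.

pH = 9.84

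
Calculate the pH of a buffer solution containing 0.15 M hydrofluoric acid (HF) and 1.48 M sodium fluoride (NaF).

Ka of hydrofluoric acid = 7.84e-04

pKa = -log(7.84e-04) = 3.11. pH = pKa + log([A⁻]/[HA]) = 3.11 + log(1.48/0.15)

pH = 4.10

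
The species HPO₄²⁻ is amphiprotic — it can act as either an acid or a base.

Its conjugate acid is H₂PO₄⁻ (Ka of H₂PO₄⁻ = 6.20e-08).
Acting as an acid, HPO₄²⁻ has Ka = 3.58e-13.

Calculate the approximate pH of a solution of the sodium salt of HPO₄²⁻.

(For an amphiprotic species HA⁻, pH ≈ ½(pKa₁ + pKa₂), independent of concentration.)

pKa₁ = -log(6.20e-08) = 7.21; pKa₂ = -log(3.58e-13) = 12.45. For an amphiprotic species, pH ≈ ½(pKa₁ + pKa₂) = ½(7.21 + 12.45) = 9.83.

pH = 9.83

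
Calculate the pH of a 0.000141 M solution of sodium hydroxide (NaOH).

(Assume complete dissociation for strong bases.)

[OH⁻] = 0.000141 M for strong base. pOH = -log[OH⁻] = 3.85, pH = 14 - pOH

pH = 10.15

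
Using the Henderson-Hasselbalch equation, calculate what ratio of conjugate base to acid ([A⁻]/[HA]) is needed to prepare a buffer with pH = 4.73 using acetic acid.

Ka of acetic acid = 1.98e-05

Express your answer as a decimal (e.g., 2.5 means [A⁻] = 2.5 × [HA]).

pKa = -log(1.98e-05) = 4.7033. pH = pKa + log([A⁻]/[HA]), so log([A⁻]/[HA]) = pH − pKa = 4.73 − 4.7033 = 0.0267. [A⁻]/[HA] = 10^(0.0267) = 1.06

[A⁻]/[HA] = 1.06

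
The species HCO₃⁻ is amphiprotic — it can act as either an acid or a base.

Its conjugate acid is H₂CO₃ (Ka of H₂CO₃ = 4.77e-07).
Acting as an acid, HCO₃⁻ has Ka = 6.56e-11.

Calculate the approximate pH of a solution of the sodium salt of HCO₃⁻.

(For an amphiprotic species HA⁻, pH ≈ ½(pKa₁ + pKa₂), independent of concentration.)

pKa₁ = -log(4.77e-07) = 6.32; pKa₂ = -log(6.56e-11) = 10.18. For an amphiprotic species, pH ≈ ½(pKa₁ + pKa₂) = ½(6.32 + 10.18) = 8.25.

pH = 8.25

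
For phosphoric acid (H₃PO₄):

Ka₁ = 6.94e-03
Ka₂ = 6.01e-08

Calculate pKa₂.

pKa₂ = -log(Ka₂) = -log(6.01e-08) = 7.22.

pK_{a2} = 7.22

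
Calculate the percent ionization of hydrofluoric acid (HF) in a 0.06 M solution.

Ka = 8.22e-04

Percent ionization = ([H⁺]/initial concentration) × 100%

Using Ka equilibrium: x² + Ka×x - Ka×C = 0. Solving: [H⁺] = 6.6238e-03. Percent = (6.6238e-03/0.06) × 100

Percent ionization = 11%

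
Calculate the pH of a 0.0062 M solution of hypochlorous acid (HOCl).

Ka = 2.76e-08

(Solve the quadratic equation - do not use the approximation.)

x² + Ka×x - Ka×C = 0. Using quadratic formula: [H⁺] = 1.3067e-05

pH = 4.88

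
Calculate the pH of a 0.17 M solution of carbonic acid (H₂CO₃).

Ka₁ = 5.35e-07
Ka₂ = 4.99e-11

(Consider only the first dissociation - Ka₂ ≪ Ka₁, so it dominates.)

First dissociation dominates. From Ka₁ = [H⁺][HA⁻]/[H₂A], x² + Ka₁·x − Ka₁·C = 0 with C = 0.17 M and Ka₁ = 5.35e-07. Solving: [H⁺] = (−Ka₁ + √(Ka₁² + 4·Ka₁·C)) / 2 = 3.0131e-04 M. pH = -log(3.0131e-04) = 3.52.

pH = 3.52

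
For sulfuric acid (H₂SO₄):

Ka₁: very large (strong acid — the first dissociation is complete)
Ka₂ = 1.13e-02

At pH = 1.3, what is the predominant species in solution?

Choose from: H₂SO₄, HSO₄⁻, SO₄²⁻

The first dissociation is complete, so H₂SO₄ itself is never the predominant species in water; pKa₂ = -log(1.13e-02) = 1.95. For a polyprotic acid the predominant species crosses at each pKa: below pKa_n the protonated form dominates, above it the deprotonated form does. At pH = 1.3, the predominant species is HSO₄⁻.

HSO₄⁻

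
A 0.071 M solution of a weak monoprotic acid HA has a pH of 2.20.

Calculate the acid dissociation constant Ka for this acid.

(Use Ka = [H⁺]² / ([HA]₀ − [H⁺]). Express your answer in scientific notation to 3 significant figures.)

[H⁺] = 10^(−pH) = 10^(−2.20) = 6.310e-03 M. For HA ⇌ H⁺ + A⁻, Ka = [H⁺][A⁻]/[HA] = [H⁺]² / ([HA]₀ − [H⁺]) = (6.310e-03)² / (0.071 − 6.310e-03) = 6.15e-04.

K_a = 6.15e-04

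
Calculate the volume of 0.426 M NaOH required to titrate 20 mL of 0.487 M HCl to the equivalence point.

At equivalence: moles acid = moles base. moles HCl = 0.487 × 20/1000 = 0.00974 mol. V_base = moles / 0.426 × 1000 = 22.9 mL.

V_{base} = 22.9 mL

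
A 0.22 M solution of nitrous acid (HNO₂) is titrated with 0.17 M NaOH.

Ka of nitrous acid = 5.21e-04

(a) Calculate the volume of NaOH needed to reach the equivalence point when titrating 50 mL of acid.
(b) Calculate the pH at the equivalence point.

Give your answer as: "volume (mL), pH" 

moles acid = 0.22 × 50/1000 = 0.011 mol; V_base = moles/0.17 × 1000 = 64.7 mL. At equivalence only the conjugate base is present: [A⁻] = 0.011/0.115 = 9.5897e-02 M. Kb = Kw/Ka = 1.92e-11; [OH⁻] = √(Kb × [A⁻]) = 1.3567e-06; pOH = 5.87; pH = 14 - pOH = 8.13.

V = 64.7 mL, pH = 8.13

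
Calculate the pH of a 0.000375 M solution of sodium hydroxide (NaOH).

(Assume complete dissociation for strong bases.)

[OH⁻] = 0.000375 M for strong base. pOH = -log[OH⁻] = 3.43, pH = 14 - pOH

pH = 10.57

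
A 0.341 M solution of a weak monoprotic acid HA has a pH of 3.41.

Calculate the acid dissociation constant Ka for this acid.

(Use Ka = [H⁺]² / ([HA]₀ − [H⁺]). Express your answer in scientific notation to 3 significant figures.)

[H⁺] = 10^(−pH) = 10^(−3.41) = 3.890e-04 M. For HA ⇌ H⁺ + A⁻, Ka = [H⁺][A⁻]/[HA] = [H⁺]² / ([HA]₀ − [H⁺]) = (3.890e-04)² / (0.341 − 3.890e-04) = 4.44e-07.

K_a = 4.44e-07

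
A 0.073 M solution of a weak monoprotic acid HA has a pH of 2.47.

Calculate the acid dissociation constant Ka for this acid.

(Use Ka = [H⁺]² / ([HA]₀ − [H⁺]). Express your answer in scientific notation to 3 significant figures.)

[H⁺] = 10^(−pH) = 10^(−2.47) = 3.388e-03 M. For HA ⇌ H⁺ + A⁻, Ka = [H⁺][A⁻]/[HA] = [H⁺]² / ([HA]₀ − [H⁺]) = (3.388e-03)² / (0.073 − 3.388e-03) = 1.65e-04.

K_a = 1.65e-04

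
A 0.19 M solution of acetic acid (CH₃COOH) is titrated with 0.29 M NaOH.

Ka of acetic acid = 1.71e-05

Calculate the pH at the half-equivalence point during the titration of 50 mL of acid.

At half-equivalence [HA] = [A⁻], so Henderson-Hasselbalch gives pH = pKa = -log(1.71e-05) = 4.77.

pH = pKa = 4.77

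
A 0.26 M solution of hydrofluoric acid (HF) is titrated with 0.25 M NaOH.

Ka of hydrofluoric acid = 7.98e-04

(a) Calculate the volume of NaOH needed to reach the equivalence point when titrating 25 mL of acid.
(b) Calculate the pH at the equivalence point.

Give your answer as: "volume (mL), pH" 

moles acid = 0.26 × 25/1000 = 0.0065 mol; V_base = moles/0.25 × 1000 = 26.0 mL. At equivalence only the conjugate base is present: [A⁻] = 0.0065/0.051 = 1.2745e-01 M. Kb = Kw/Ka = 1.25e-11; [OH⁻] = √(Kb × [A⁻]) = 1.2638e-06; pOH = 5.90; pH = 14 - pOH = 8.10.

V = 26.0 mL, pH = 8.10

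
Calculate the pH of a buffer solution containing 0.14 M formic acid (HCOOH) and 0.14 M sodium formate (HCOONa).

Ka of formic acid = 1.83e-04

pKa = -log(1.83e-04) = 3.74. pH = pKa + log([A⁻]/[HA]) = 3.74 + log(0.14/0.14)

pH = 3.74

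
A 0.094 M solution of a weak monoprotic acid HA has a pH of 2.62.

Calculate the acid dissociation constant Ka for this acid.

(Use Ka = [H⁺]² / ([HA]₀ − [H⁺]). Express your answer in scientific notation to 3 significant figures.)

[H⁺] = 10^(−pH) = 10^(−2.62) = 2.399e-03 M. For HA ⇌ H⁺ + A⁻, Ka = [H⁺][A⁻]/[HA] = [H⁺]² / ([HA]₀ − [H⁺]) = (2.399e-03)² / (0.094 − 2.399e-03) = 6.28e-05.

K_a = 6.28e-05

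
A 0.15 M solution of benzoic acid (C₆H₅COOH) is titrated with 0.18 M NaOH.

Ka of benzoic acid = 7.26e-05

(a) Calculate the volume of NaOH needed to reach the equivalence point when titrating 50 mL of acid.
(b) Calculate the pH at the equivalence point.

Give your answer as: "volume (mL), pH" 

moles acid = 0.15 × 50/1000 = 0.0075 mol; V_base = moles/0.18 × 1000 = 41.7 mL. At equivalence only the conjugate base is present: [A⁻] = 0.0075/0.092 = 8.1818e-02 M. Kb = Kw/Ka = 1.38e-10; [OH⁻] = √(Kb × [A⁻]) = 3.3570e-06; pOH = 5.47; pH = 14 - pOH = 8.53.

V = 41.7 mL, pH = 8.53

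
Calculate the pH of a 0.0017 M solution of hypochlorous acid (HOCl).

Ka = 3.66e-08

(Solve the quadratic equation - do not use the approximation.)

x² + Ka×x - Ka×C = 0. Using quadratic formula: [H⁺] = 7.8697e-06

pH = 5.10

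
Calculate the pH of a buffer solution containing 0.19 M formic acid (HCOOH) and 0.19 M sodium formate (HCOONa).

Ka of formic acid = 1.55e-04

pKa = -log(1.55e-04) = 3.81. pH = pKa + log([A⁻]/[HA]) = 3.81 + log(0.19/0.19)

pH = 3.81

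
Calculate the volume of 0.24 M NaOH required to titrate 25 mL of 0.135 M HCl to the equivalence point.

At equivalence: moles acid = moles base. moles HCl = 0.135 × 25/1000 = 0.003375 mol. V_base = moles / 0.24 × 1000 = 14.1 mL.

V_{base} = 14.1 mL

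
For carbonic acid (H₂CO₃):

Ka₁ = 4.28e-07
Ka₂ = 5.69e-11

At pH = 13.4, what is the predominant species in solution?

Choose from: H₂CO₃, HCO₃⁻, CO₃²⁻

pKa₁ = 6.37, pKa₂ = 10.24. For a polyprotic acid the predominant species crosses at each pKa: below pKa_n the protonated form dominates, above it the deprotonated form does. At pH = 13.4, the predominant species is CO₃²⁻.

CO₃²⁻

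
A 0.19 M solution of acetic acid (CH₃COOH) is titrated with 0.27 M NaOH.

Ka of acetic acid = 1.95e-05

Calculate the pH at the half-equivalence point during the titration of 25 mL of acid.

At half-equivalence [HA] = [A⁻], so Henderson-Hasselbalch gives pH = pKa = -log(1.95e-05) = 4.71.

pH = pKa = 4.71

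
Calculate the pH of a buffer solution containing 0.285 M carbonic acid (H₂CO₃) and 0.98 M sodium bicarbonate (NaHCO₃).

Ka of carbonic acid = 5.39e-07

pKa = -log(5.39e-07) = 6.27. pH = pKa + log([A⁻]/[HA]) = 6.27 + log(0.98/0.285)

pH = 6.80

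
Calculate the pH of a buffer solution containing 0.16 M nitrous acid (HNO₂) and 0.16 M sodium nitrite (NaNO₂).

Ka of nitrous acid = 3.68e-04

pKa = -log(3.68e-04) = 3.43. pH = pKa + log([A⁻]/[HA]) = 3.43 + log(0.16/0.16)

pH = 3.43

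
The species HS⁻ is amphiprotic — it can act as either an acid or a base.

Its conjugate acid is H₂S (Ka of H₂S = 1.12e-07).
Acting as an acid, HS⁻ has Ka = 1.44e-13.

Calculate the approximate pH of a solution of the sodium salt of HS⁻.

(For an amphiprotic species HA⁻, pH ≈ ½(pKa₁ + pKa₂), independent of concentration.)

pKa₁ = -log(1.12e-07) = 6.95; pKa₂ = -log(1.44e-13) = 12.84. For an amphiprotic species, pH ≈ ½(pKa₁ + pKa₂) = ½(6.95 + 12.84) = 9.90.

pH = 9.90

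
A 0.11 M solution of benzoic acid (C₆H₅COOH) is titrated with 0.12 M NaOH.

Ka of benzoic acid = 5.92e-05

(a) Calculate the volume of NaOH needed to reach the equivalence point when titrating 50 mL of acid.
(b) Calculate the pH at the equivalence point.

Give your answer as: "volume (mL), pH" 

moles acid = 0.11 × 50/1000 = 0.0055 mol; V_base = moles/0.12 × 1000 = 45.8 mL. At equivalence only the conjugate base is present: [A⁻] = 0.0055/0.096 = 5.7391e-02 M. Kb = Kw/Ka = 1.69e-10; [OH⁻] = √(Kb × [A⁻]) = 3.1136e-06; pOH = 5.51; pH = 14 - pOH = 8.49.

V = 45.8 mL, pH = 8.49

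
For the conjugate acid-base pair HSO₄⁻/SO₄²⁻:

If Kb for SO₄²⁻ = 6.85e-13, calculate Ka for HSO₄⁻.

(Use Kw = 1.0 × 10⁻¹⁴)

For a conjugate pair Ka × Kb = Kw, so Ka = Kw/Kb = 1.0 × 10⁻¹⁴ / 6.85e-13 = 1.46e-02.

K_a = 1.46e-02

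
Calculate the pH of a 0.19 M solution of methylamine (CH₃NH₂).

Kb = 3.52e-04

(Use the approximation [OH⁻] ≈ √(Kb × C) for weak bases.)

[OH⁻] = √(Kb × C) = √(3.52e-04 × 0.19) = 8.1780e-03. pOH = 2.09, pH = 14 - pOH

pH = 11.91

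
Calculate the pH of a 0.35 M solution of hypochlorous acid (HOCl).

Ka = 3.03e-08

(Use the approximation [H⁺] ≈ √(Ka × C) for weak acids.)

[H⁺] = √(Ka × C) = √(3.03e-08 × 0.35) = 1.0298e-04. pH = -log(1.0298e-04)

pH = 3.99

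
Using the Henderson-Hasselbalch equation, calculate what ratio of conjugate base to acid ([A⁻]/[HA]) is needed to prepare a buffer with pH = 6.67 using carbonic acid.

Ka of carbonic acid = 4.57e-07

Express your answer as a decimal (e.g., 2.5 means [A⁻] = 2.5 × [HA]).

pKa = -log(4.57e-07) = 6.3401. pH = pKa + log([A⁻]/[HA]), so log([A⁻]/[HA]) = pH − pKa = 6.67 − 6.3401 = 0.3299. [A⁻]/[HA] = 10^(0.3299) = 2.14

[A⁻]/[HA] = 2.14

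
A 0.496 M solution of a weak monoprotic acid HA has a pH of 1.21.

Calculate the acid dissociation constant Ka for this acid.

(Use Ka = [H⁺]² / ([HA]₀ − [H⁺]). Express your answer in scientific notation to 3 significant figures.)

[H⁺] = 10^(−pH) = 10^(−1.21) = 6.166e-02 M. For HA ⇌ H⁺ + A⁻, Ka = [H⁺][A⁻]/[HA] = [H⁺]² / ([HA]₀ − [H⁺]) = (6.166e-02)² / (0.496 − 6.166e-02) = 8.75e-03.

K_a = 8.75e-03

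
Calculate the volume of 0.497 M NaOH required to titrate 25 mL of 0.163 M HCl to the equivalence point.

At equivalence: moles acid = moles base. moles HCl = 0.163 × 25/1000 = 0.004075 mol. V_base = moles / 0.497 × 1000 = 8.2 mL.

V_{base} = 8.2 mL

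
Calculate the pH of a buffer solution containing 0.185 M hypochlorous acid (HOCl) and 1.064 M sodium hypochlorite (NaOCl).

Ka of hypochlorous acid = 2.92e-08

pKa = -log(2.92e-08) = 7.53. pH = pKa + log([A⁻]/[HA]) = 7.53 + log(1.064/0.185)

pH = 8.29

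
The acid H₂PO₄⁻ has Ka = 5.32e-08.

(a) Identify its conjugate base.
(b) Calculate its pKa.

(a) The conjugate base is formed by removing one H⁺ from H₂PO₄⁻, giving HPO₄²⁻. (b) pKa = -log(Ka) = -log(5.32e-08) = 7.27.

Conjugate base: HPO₄²⁻; pK_a = 7.27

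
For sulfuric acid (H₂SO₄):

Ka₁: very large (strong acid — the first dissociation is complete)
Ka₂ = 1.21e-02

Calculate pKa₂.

pKa₂ = -log(Ka₂) = -log(1.21e-02) = 1.92.

pK_{a2} = 1.92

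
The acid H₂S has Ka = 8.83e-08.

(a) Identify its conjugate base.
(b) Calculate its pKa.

(a) The conjugate base is formed by removing one H⁺ from H₂S, giving HS⁻. (b) pKa = -log(Ka) = -log(8.83e-08) = 7.05.

Conjugate base: HS⁻; pK_a = 7.05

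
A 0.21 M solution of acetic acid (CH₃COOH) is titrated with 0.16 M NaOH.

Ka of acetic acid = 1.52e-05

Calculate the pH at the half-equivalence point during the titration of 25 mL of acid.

At half-equivalence [HA] = [A⁻], so Henderson-Hasselbalch gives pH = pKa = -log(1.52e-05) = 4.82.

pH = pKa = 4.82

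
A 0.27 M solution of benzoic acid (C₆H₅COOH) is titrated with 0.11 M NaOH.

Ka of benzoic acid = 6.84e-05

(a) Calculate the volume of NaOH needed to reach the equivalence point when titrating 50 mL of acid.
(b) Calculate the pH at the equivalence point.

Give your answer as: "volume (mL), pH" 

moles acid = 0.27 × 50/1000 = 0.0135 mol; V_base = moles/0.11 × 1000 = 122.7 mL. At equivalence only the conjugate base is present: [A⁻] = 0.0135/0.173 = 7.8158e-02 M. Kb = Kw/Ka = 1.46e-10; [OH⁻] = √(Kb × [A⁻]) = 3.3803e-06; pOH = 5.47; pH = 14 - pOH = 8.53.

V = 122.7 mL, pH = 8.53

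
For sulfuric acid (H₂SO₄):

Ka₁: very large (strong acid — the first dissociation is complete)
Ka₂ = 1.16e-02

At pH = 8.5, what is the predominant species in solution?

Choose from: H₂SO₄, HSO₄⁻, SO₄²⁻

The first dissociation is complete, so H₂SO₄ itself is never the predominant species in water; pKa₂ = -log(1.16e-02) = 1.94. For a polyprotic acid the predominant species crosses at each pKa: below pKa_n the protonated form dominates, above it the deprotonated form does. At pH = 8.5, the predominant species is SO₄²⁻.

SO₄²⁻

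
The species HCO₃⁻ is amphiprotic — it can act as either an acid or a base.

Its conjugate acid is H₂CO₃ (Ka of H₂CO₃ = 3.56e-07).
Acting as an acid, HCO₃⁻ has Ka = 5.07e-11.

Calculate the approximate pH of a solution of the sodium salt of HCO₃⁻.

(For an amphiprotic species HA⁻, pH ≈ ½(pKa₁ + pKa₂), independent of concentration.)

pKa₁ = -log(3.56e-07) = 6.45; pKa₂ = -log(5.07e-11) = 10.29. For an amphiprotic species, pH ≈ ½(pKa₁ + pKa₂) = ½(6.45 + 10.29) = 8.37.

pH = 8.37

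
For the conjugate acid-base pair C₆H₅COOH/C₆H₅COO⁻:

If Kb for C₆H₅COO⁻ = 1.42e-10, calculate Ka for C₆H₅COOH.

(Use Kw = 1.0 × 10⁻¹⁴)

For a conjugate pair Ka × Kb = Kw, so Ka = Kw/Kb = 1.0 × 10⁻¹⁴ / 1.42e-10 = 7.04e-05.

K_a = 7.04e-05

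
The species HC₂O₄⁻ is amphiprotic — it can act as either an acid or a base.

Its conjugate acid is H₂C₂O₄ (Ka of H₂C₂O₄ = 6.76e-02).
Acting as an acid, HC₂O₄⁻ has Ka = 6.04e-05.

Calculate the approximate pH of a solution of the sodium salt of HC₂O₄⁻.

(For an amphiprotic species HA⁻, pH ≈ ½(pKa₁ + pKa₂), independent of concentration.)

pKa₁ = -log(6.76e-02) = 1.17; pKa₂ = -log(6.04e-05) = 4.22. For an amphiprotic species, pH ≈ ½(pKa₁ + pKa₂) = ½(1.17 + 4.22) = 2.69.

pH = 2.69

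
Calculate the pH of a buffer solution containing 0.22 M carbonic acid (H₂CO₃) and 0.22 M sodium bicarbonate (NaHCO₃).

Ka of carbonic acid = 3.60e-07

pKa = -log(3.60e-07) = 6.44. pH = pKa + log([A⁻]/[HA]) = 6.44 + log(0.22/0.22)

pH = 6.44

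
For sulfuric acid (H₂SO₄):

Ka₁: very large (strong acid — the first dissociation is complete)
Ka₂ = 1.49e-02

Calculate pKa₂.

pKa₂ = -log(Ka₂) = -log(1.49e-02) = 1.83.

pK_{a2} = 1.83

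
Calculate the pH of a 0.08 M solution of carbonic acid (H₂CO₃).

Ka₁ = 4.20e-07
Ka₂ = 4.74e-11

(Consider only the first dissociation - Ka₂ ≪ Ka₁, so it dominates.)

First dissociation dominates. From Ka₁ = [H⁺][HA⁻]/[H₂A], x² + Ka₁·x − Ka₁·C = 0 with C = 0.08 M and Ka₁ = 4.20e-07. Solving: [H⁺] = (−Ka₁ + √(Ka₁² + 4·Ka₁·C)) / 2 = 1.8309e-04 M. pH = -log(1.8309e-04) = 3.74.

pH = 3.74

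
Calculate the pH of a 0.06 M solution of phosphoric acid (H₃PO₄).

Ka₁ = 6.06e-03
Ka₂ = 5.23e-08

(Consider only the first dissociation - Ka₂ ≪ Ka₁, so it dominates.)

First dissociation dominates. From Ka₁ = [H⁺][HA⁻]/[H₂A], x² + Ka₁·x − Ka₁·C = 0 with C = 0.06 M and Ka₁ = 6.06e-03. Solving: [H⁺] = (−Ka₁ + √(Ka₁² + 4·Ka₁·C)) / 2 = 1.6278e-02 M. pH = -log(1.6278e-02) = 1.79.

pH = 1.79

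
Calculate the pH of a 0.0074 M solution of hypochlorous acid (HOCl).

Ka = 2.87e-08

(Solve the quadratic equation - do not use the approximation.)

x² + Ka×x - Ka×C = 0. Using quadratic formula: [H⁺] = 1.4559e-05

pH = 4.84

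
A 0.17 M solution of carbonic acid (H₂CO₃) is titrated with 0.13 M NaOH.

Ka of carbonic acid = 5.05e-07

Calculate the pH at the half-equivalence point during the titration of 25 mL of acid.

At half-equivalence [HA] = [A⁻], so Henderson-Hasselbalch gives pH = pKa = -log(5.05e-07) = 6.30.

pH = pKa = 6.30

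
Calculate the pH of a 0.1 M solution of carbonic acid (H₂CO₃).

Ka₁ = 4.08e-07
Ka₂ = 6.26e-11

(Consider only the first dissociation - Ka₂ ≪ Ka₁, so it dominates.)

First dissociation dominates. From Ka₁ = [H⁺][HA⁻]/[H₂A], x² + Ka₁·x − Ka₁·C = 0 with C = 0.1 M and Ka₁ = 4.08e-07. Solving: [H⁺] = (−Ka₁ + √(Ka₁² + 4·Ka₁·C)) / 2 = 2.0179e-04 M. pH = -log(2.0179e-04) = 3.70.

pH = 3.70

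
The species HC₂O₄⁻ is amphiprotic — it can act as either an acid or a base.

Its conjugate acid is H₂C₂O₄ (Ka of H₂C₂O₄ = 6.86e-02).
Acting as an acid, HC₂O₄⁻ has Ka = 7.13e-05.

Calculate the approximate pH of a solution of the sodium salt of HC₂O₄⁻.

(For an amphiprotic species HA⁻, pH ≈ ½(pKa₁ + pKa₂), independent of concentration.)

pKa₁ = -log(6.86e-02) = 1.16; pKa₂ = -log(7.13e-05) = 4.15. For an amphiprotic species, pH ≈ ½(pKa₁ + pKa₂) = ½(1.16 + 4.15) = 2.66.

pH = 2.66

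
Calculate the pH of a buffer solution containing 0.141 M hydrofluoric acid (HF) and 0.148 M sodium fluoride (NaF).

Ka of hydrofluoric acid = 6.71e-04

pKa = -log(6.71e-04) = 3.17. pH = pKa + log([A⁻]/[HA]) = 3.17 + log(0.148/0.141)

pH = 3.19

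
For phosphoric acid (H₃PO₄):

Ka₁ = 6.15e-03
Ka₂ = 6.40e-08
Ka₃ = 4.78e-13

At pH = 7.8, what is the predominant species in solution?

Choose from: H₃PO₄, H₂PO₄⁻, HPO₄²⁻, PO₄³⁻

pKa₁ = 2.21, pKa₂ = 7.19, pKa₃ = 12.32. For a polyprotic acid the predominant species crosses at each pKa: below pKa_n the protonated form dominates, above it the deprotonated form does. At pH = 7.8, the predominant species is HPO₄²⁻.

HPO₄²⁻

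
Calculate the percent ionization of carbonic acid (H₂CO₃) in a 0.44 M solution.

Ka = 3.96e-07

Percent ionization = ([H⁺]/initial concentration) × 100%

Using Ka equilibrium: x² + Ka×x - Ka×C = 0. Solving: [H⁺] = 4.1722e-04. Percent = (4.1722e-04/0.44) × 100

Percent ionization = 0.0948%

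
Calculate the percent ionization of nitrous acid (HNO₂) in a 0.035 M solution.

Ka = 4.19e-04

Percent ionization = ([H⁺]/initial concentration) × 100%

Using Ka equilibrium: x² + Ka×x - Ka×C = 0. Solving: [H⁺] = 3.6257e-03. Percent = (3.6257e-03/0.035) × 100

Percent ionization = 10.4%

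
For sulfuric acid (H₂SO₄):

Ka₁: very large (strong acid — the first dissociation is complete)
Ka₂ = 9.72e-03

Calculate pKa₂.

pKa₂ = -log(Ka₂) = -log(9.72e-03) = 2.01.

pK_{a2} = 2.01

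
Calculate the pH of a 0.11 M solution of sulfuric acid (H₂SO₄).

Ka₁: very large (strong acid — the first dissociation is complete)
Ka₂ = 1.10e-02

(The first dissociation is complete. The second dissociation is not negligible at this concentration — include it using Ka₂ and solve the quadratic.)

First dissociation is complete: [H⁺]₀ = [HSO₄⁻]₀ = C = 0.11 M. Second dissociation HSO₄⁻ ⇌ H⁺ + SO₄²⁻: let x = [SO₄²⁻]. Ka₂ = (C + x)·x / (C − x) = 1.10e-02 → x² + (C + Ka₂)·x − Ka₂·C = 0 → x² + 0.12100·x − 1.210e-03 = 0. x = (−0.12100 + √(0.12100² + 4 × 1.210e-03)) / 2 = 9.2872e-03 M. [H⁺] = C + x = 0.11 + 9.2872e-03 = 1.1929e-01 M. pH = -log(1.1929e-01) = 0.92.

pH = 0.92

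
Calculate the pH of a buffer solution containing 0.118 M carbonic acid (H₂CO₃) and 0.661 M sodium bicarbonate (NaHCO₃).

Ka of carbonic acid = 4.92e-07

pKa = -log(4.92e-07) = 6.31. pH = pKa + log([A⁻]/[HA]) = 6.31 + log(0.661/0.118)

pH = 7.06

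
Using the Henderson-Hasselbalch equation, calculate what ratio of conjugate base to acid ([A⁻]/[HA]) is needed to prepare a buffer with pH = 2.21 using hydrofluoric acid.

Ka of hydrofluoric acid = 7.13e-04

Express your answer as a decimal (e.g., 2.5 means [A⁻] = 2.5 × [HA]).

pKa = -log(7.13e-04) = 3.1469. pH = pKa + log([A⁻]/[HA]), so log([A⁻]/[HA]) = pH − pKa = 2.21 − 3.1469 = -0.9369. [A⁻]/[HA] = 10^(-0.9369) = 0.116

[A⁻]/[HA] = 0.116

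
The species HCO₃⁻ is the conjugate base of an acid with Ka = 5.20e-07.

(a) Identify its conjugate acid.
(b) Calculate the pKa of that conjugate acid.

(a) The conjugate acid is formed by adding one H⁺ to HCO₃⁻, giving H₂CO₃. (b) pKa = -log(Ka) = -log(5.20e-07) = 6.28.

Conjugate acid: H₂CO₃; pK_a = 6.28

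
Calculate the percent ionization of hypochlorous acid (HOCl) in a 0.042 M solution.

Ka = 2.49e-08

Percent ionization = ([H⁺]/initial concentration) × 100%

Using Ka equilibrium: x² + Ka×x - Ka×C = 0. Solving: [H⁺] = 3.2326e-05. Percent = (3.2326e-05/0.042) × 100

Percent ionization = 0.077%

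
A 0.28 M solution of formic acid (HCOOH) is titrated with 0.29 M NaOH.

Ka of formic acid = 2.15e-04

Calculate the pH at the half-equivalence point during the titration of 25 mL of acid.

At half-equivalence [HA] = [A⁻], so Henderson-Hasselbalch gives pH = pKa = -log(2.15e-04) = 3.67.

pH = pKa = 3.67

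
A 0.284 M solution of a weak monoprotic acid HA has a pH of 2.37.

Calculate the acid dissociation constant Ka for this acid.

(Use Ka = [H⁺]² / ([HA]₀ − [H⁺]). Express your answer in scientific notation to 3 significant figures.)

[H⁺] = 10^(−pH) = 10^(−2.37) = 4.266e-03 M. For HA ⇌ H⁺ + A⁻, Ka = [H⁺][A⁻]/[HA] = [H⁺]² / ([HA]₀ − [H⁺]) = (4.266e-03)² / (0.284 − 4.266e-03) = 6.51e-05.

K_a = 6.51e-05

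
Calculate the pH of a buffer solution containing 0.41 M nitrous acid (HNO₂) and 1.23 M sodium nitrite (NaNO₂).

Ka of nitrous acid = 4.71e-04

pKa = -log(4.71e-04) = 3.33. pH = pKa + log([A⁻]/[HA]) = 3.33 + log(1.23/0.41)

pH = 3.80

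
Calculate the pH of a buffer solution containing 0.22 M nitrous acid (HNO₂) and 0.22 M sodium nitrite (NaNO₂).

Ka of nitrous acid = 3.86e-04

pKa = -log(3.86e-04) = 3.41. pH = pKa + log([A⁻]/[HA]) = 3.41 + log(0.22/0.22)

pH = 3.41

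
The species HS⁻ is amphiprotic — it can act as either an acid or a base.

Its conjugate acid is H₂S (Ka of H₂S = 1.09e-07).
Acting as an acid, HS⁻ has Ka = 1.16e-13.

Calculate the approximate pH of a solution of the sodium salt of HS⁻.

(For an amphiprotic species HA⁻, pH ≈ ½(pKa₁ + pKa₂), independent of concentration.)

pKa₁ = -log(1.09e-07) = 6.96; pKa₂ = -log(1.16e-13) = 12.94. For an amphiprotic species, pH ≈ ½(pKa₁ + pKa₂) = ½(6.96 + 12.94) = 9.95.

pH = 9.95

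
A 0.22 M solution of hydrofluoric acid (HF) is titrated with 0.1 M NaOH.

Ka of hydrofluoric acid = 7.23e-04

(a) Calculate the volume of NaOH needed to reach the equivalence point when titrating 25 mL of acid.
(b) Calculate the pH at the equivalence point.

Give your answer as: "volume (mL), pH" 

moles acid = 0.22 × 25/1000 = 0.0055 mol; V_base = moles/0.1 × 1000 = 55.0 mL. At equivalence only the conjugate base is present: [A⁻] = 0.0055/0.080 = 6.8750e-02 M. Kb = Kw/Ka = 1.38e-11; [OH⁻] = √(Kb × [A⁻]) = 9.7514e-07; pOH = 6.01; pH = 14 - pOH = 7.99.

V = 55.0 mL, pH = 7.99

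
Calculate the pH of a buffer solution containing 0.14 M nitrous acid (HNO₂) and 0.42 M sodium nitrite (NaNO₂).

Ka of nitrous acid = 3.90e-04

pKa = -log(3.90e-04) = 3.41. pH = pKa + log([A⁻]/[HA]) = 3.41 + log(0.42/0.14)

pH = 3.89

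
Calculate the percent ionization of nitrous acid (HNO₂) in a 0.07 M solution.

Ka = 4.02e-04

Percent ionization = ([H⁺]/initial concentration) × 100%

Using Ka equilibrium: x² + Ka×x - Ka×C = 0. Solving: [H⁺] = 5.1075e-03. Percent = (5.1075e-03/0.07) × 100

Percent ionization = 7.3%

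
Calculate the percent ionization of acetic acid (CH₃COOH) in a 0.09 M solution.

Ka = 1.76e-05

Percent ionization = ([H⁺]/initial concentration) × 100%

Using Ka equilibrium: x² + Ka×x - Ka×C = 0. Solving: [H⁺] = 1.2498e-03. Percent = (1.2498e-03/0.09) × 100

Percent ionization = 1.39%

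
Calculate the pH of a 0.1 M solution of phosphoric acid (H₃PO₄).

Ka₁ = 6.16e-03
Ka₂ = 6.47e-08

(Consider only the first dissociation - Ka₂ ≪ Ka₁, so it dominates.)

First dissociation dominates. From Ka₁ = [H⁺][HA⁻]/[H₂A], x² + Ka₁·x − Ka₁·C = 0 with C = 0.1 M and Ka₁ = 6.16e-03. Solving: [H⁺] = (−Ka₁ + √(Ka₁² + 4·Ka₁·C)) / 2 = 2.1930e-02 M. pH = -log(2.1930e-02) = 1.66.

pH = 1.66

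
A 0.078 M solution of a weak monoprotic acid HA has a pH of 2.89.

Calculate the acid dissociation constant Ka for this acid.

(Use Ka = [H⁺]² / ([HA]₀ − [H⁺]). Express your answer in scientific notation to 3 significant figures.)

[H⁺] = 10^(−pH) = 10^(−2.89) = 1.288e-03 M. For HA ⇌ H⁺ + A⁻, Ka = [H⁺][A⁻]/[HA] = [H⁺]² / ([HA]₀ − [H⁺]) = (1.288e-03)² / (0.078 − 1.288e-03) = 2.16e-05.

K_a = 2.16e-05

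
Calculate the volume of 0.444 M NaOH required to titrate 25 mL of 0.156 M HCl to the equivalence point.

At equivalence: moles acid = moles base. moles HCl = 0.156 × 25/1000 = 0.0039 mol. V_base = moles / 0.444 × 1000 = 8.8 mL.

V_{base} = 8.8 mL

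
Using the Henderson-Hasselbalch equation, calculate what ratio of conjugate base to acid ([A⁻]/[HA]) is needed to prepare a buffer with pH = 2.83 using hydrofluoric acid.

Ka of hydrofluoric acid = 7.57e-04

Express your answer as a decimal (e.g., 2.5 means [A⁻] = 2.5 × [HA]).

pKa = -log(7.57e-04) = 3.1209. pH = pKa + log([A⁻]/[HA]), so log([A⁻]/[HA]) = pH − pKa = 2.83 − 3.1209 = -0.2909. [A⁻]/[HA] = 10^(-0.2909) = 0.512

[A⁻]/[HA] = 0.512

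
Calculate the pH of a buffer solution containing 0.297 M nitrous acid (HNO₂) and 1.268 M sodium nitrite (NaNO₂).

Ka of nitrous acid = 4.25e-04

pKa = -log(4.25e-04) = 3.37. pH = pKa + log([A⁻]/[HA]) = 3.37 + log(1.268/0.297)

pH = 4.00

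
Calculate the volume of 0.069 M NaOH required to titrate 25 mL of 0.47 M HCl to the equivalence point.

At equivalence: moles acid = moles base. moles HCl = 0.47 × 25/1000 = 0.01175 mol. V_base = moles / 0.069 × 1000 = 170.3 mL.

V_{base} = 170.3 mL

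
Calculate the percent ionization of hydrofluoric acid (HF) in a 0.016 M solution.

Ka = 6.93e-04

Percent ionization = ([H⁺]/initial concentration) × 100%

Using Ka equilibrium: x² + Ka×x - Ka×C = 0. Solving: [H⁺] = 3.0013e-03. Percent = (3.0013e-03/0.016) × 100

Percent ionization = 18.8%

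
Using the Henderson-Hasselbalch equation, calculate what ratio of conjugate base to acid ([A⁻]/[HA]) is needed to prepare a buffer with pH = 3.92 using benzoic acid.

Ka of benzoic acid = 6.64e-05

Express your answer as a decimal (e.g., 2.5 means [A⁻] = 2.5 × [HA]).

pKa = -log(6.64e-05) = 4.1778. pH = pKa + log([A⁻]/[HA]), so log([A⁻]/[HA]) = pH − pKa = 3.92 − 4.1778 = -0.2578. [A⁻]/[HA] = 10^(-0.2578) = 0.552

[A⁻]/[HA] = 0.552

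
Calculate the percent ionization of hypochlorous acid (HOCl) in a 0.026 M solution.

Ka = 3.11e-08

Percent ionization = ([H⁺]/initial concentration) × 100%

Using Ka equilibrium: x² + Ka×x - Ka×C = 0. Solving: [H⁺] = 2.8420e-05. Percent = (2.8420e-05/0.026) × 100

Percent ionization = 0.109%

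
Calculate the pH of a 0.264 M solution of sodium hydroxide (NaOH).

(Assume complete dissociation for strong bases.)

[OH⁻] = 0.264 M for strong base. pOH = -log[OH⁻] = 0.58, pH = 14 - pOH

pH = 13.42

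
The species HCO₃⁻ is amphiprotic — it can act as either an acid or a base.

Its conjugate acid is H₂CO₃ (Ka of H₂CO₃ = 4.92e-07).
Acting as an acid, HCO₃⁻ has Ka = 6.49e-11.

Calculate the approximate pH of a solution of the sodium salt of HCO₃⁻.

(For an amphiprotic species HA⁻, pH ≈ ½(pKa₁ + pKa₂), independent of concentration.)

pKa₁ = -log(4.92e-07) = 6.31; pKa₂ = -log(6.49e-11) = 10.19. For an amphiprotic species, pH ≈ ½(pKa₁ + pKa₂) = ½(6.31 + 10.19) = 8.25.

pH = 8.25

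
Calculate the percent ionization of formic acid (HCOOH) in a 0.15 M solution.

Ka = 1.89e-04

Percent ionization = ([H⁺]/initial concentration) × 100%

Using Ka equilibrium: x² + Ka×x - Ka×C = 0. Solving: [H⁺] = 5.2308e-03. Percent = (5.2308e-03/0.15) × 100

Percent ionization = 3.49%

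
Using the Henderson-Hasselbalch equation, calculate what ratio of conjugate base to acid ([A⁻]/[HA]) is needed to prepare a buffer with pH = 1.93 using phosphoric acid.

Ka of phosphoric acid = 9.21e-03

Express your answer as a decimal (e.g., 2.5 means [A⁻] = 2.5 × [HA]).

pKa = -log(9.21e-03) = 2.0357. pH = pKa + log([A⁻]/[HA]), so log([A⁻]/[HA]) = pH − pKa = 1.93 − 2.0357 = -0.1057. [A⁻]/[HA] = 10^(-0.1057) = 0.784

[A⁻]/[HA] = 0.784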